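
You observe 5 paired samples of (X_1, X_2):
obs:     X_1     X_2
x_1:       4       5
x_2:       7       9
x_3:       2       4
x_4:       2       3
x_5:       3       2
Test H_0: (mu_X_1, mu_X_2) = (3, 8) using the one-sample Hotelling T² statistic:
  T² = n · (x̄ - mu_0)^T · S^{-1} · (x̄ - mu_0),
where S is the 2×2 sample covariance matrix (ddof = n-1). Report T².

Step 1 — sample mean vector:
  mean(X_1) = (4 + 7 + 2 + 2 + 3) / 5 = 18/5 = 3.6
  mean(X_2) = (5 + 9 + 4 + 3 + 2) / 5 = 23/5 = 4.6
  x̄ = (3.6, 4.6),  deviation x̄ - mu_0 = (3.6, 4.6) - (3, 8) = (0.6, -3.4).

Step 2 — sample covariance matrix, S[i,j] = (1/(n-1)) · Σ_k (x_{k,i} - mean_i) · (x_{k,j} - mean_j), divisor n-1 = 4:
  S[X_1,X_1] = ((0.4)·(0.4) + (3.4)·(3.4) + (-1.6)·(-1.6) + (-1.6)·(-1.6) + (-0.6)·(-0.6)) / 4 = 17.2/4 = 4.3
  S[X_1,X_2] = ((0.4)·(0.4) + (3.4)·(4.4) + (-1.6)·(-0.6) + (-1.6)·(-1.6) + (-0.6)·(-2.6)) / 4 = 20.2/4 = 5.05
  S[X_2,X_2] = ((0.4)·(0.4) + (4.4)·(4.4) + (-0.6)·(-0.6) + (-1.6)·(-1.6) + (-2.6)·(-2.6)) / 4 = 29.2/4 = 7.3
  S = [[4.3, 5.05],
 [5.05, 7.3]].

Step 3 — invert S. det(S) = 4.3·7.3 - (5.05)² = 5.8875.
  S^{-1} = (1/det) · [[d, -b], [-b, a]] = [[1.2399, -0.8577],
 [-0.8577, 0.7304]].

Step 4 — quadratic form (x̄ - mu_0)^T · S^{-1} · (x̄ - mu_0):
  S^{-1} · (x̄ - mu_0) = (3.6603, -2.9979),
  (x̄ - mu_0)^T · [...] = (0.6)·(3.6603) + (-3.4)·(-2.9979) = 12.389.

Step 5 — scale by n: T² = 5 · 12.389 = 61.9448.

T² ≈ 61.9448


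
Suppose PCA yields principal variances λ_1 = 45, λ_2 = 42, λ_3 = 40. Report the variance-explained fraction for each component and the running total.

Step 1 — total variance = trace(Sigma) = Σ λ_i = 45 + 42 + 40 = 127.

Step 2 — fraction explained by component i = λ_i / Σ λ:
  PC1: 45/127 = 0.3543
  PC2: 42/127 = 0.3307
  PC3: 40/127 = 0.315

Step 3 — cumulative fraction after k components = (λ_1 + ... + λ_k) / Σ λ:
  k = 1: 45/127 = 0.3543
  k = 2: (45 + 42)/127 = 87/127 = 0.685
  k = 3: (45 + 42 + 40)/127 = 127/127 = 1

Summary (fraction, with percent):

explained: PC1 0.3543 (35.43%), PC2 0.3307 (33.07%), PC3 0.315 (31.5%);  cumulative: 0.3543, 0.685, 1


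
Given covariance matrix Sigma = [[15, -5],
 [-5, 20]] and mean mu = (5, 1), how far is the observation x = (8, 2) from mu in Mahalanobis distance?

Step 1 — centre the observation: (x - mu) = (3, 1).

Step 2 — invert Sigma. det(Sigma) = 15·20 - (-5)² = 275.
  Sigma^{-1} = (1/det) · [[d, -b], [-b, a]] = [[0.0727, 0.0182],
 [0.0182, 0.0545]].

Step 3 — form the quadratic (x - mu)^T · Sigma^{-1} · (x - mu):
  Sigma^{-1} · (x - mu) = (0.2364, 0.1091).
  (x - mu)^T · [Sigma^{-1} · (x - mu)] = (3)·(0.2364) + (1)·(0.1091) = 0.8182.

Step 4 — take square root: d = √(0.8182) ≈ 0.9045.

d(x, mu) = √(0.8182) ≈ 0.9045


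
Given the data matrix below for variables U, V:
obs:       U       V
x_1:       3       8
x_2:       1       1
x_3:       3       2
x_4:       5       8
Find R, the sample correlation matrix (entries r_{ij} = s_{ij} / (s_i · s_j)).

Step 1 — column means:
  mean(U) = (3 + 1 + 3 + 5) / 4 = 12/4 = 3
  mean(V) = (8 + 1 + 2 + 8) / 4 = 19/4 = 4.75

Step 2 — sample variances and covariances s[i,j] = (1/(n-1)) · Σ_k (x_{k,i} - mean_i) · (x_{k,j} - mean_j), with n-1 = 3:
  s[U,U] = ((0)·(0) + (-2)·(-2) + (0)·(0) + (2)·(2)) / 3 = 8/3 = 2.6667
  s[U,V] = ((0)·(3.25) + (-2)·(-3.75) + (0)·(-2.75) + (2)·(3.25)) / 3 = 14/3 = 4.6667
  s[V,V] = ((3.25)·(3.25) + (-3.75)·(-3.75) + (-2.75)·(-2.75) + (3.25)·(3.25)) / 3 = 42.75/3 = 14.25
  Sample standard deviations s_i = √(s[i,i]):
  s(U) = √(2.6667) = 1.633
  s(V) = √(14.25) = 3.7749

Step 3 — r_{ij} = s_{ij} / (s_i · s_j):
  r[U,U] = 1 (diagonal).
  r[U,V] = 4.6667 / (1.633 · 3.7749) = 4.6667 / 6.1644 = 0.757
  r[V,V] = 1 (diagonal).

R is symmetric with unit diagonal. Assembling:

R = [[1, 0.757],
 [0.757, 1]]


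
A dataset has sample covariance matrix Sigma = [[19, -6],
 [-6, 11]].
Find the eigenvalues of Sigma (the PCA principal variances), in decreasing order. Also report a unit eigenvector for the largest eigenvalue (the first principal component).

Step 1 — characteristic polynomial of 2×2 Sigma:
  det(Sigma - λI) = λ² - trace · λ + det = 0.
  trace = 19 + 11 = 30, det = 19·11 - (-6)² = 173.
Step 2 — discriminant:
  Δ = trace² - 4·det = 900 - 692 = 208.
Step 3 — eigenvalues:
  λ = (trace ± √Δ)/2 = (30 ± 14.4222)/2,
  λ_1 = 22.2111,  λ_2 = 7.7889.

Step 4 — unit eigenvector for λ_1: solve (Sigma - λ_1 I)v = 0. First row:
  (19 - 22.2111)·v_x + (-6)·v_y = 0, i.e. (-3.2111)·v_x + (-6)·v_y = 0,
  so v ∝ (b, λ_1 - a) = (-6, 3.2111); multiply by -1 so the first entry is positive: u = (6, -3.2111).
  ||u|| = √((6)² + (-3.2111)²) = √(46.3112) ≈ 6.8052,
  v_1 = u/||u|| ≈ (0.8817, -0.4719) (||v_1|| = 1).

λ_1 = 22.2111,  λ_2 = 7.7889;  v_1 ≈ (0.8817, -0.4719)


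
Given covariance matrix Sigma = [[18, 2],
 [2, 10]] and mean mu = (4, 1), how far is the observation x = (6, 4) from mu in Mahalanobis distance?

Step 1 — centre the observation: (x - mu) = (2, 3).

Step 2 — invert Sigma. det(Sigma) = 18·10 - (2)² = 176.
  Sigma^{-1} = (1/det) · [[d, -b], [-b, a]] = [[0.0568, -0.0114],
 [-0.0114, 0.1023]].

Step 3 — form the quadratic (x - mu)^T · Sigma^{-1} · (x - mu):
  Sigma^{-1} · (x - mu) = (0.0795, 0.2841).
  (x - mu)^T · [Sigma^{-1} · (x - mu)] = (2)·(0.0795) + (3)·(0.2841) = 1.0114.

Step 4 — take square root: d = √(1.0114) ≈ 1.0057.

d(x, mu) = √(1.0114) ≈ 1.0057


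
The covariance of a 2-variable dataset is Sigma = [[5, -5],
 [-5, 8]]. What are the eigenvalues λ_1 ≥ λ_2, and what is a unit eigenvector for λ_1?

Step 1 — characteristic polynomial of 2×2 Sigma:
  det(Sigma - λI) = λ² - trace · λ + det = 0.
  trace = 5 + 8 = 13, det = 5·8 - (-5)² = 15.
Step 2 — discriminant:
  Δ = trace² - 4·det = 169 - 60 = 109.
Step 3 — eigenvalues:
  λ = (trace ± √Δ)/2 = (13 ± 10.4403)/2,
  λ_1 = 11.7202,  λ_2 = 1.2798.

Step 4 — unit eigenvector for λ_1: solve (Sigma - λ_1 I)v = 0. First row:
  (5 - 11.7202)·v_x + (-5)·v_y = 0, i.e. (-6.7202)·v_x + (-5)·v_y = 0,
  so v ∝ (b, λ_1 - a) = (-5, 6.7202); multiply by -1 so the first entry is positive: u = (5, -6.7202).
  ||u|| = √((5)² + (-6.7202)²) = √(70.1605) ≈ 8.3762,
  v_1 = u/||u|| ≈ (0.5969, -0.8023) (||v_1|| = 1).

λ_1 = 11.7202,  λ_2 = 1.2798;  v_1 ≈ (0.5969, -0.8023)


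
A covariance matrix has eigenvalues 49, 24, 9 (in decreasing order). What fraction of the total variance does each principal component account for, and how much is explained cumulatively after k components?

Step 1 — total variance = trace(Sigma) = Σ λ_i = 49 + 24 + 9 = 82.

Step 2 — fraction explained by component i = λ_i / Σ λ:
  PC1: 49/82 = 0.5976
  PC2: 24/82 = 0.2927
  PC3: 9/82 = 0.1098

Step 3 — cumulative fraction after k components = (λ_1 + ... + λ_k) / Σ λ:
  k = 1: 49/82 = 0.5976
  k = 2: (49 + 24)/82 = 73/82 = 0.8902
  k = 3: (49 + 24 + 9)/82 = 82/82 = 1

Summary (fraction, with percent):

explained: PC1 0.5976 (59.76%), PC2 0.2927 (29.27%), PC3 0.1098 (10.98%);  cumulative: 0.5976, 0.8902, 1


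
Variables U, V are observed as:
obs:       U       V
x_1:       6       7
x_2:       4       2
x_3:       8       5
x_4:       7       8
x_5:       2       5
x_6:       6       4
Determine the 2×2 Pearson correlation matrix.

Step 1 — column means:
  mean(U) = (6 + 4 + 8 + 7 + 2 + 6) / 6 = 33/6 = 5.5
  mean(V) = (7 + 2 + 5 + 8 + 5 + 4) / 6 = 31/6 = 5.1667

Step 2 — sample variances and covariances s[i,j] = (1/(n-1)) · Σ_k (x_{k,i} - mean_i) · (x_{k,j} - mean_j), with n-1 = 5:
  s[U,U] = ((0.5)·(0.5) + (-1.5)·(-1.5) + (2.5)·(2.5) + (1.5)·(1.5) + (-3.5)·(-3.5) + (0.5)·(0.5)) / 5 = 23.5/5 = 4.7
  s[U,V] = ((0.5)·(1.8333) + (-1.5)·(-3.1667) + (2.5)·(-0.1667) + (1.5)·(2.8333) + (-3.5)·(-0.1667) + (0.5)·(-1.1667)) / 5 = 9.5/5 = 1.9
  s[V,V] = ((1.8333)·(1.8333) + (-3.1667)·(-3.1667) + (-0.1667)·(-0.1667) + (2.8333)·(2.8333) + (-0.1667)·(-0.1667) + (-1.1667)·(-1.1667)) / 5 = 22.8333/5 = 4.5667
  Sample standard deviations s_i = √(s[i,i]):
  s(U) = √(4.7) = 2.1679
  s(V) = √(4.5667) = 2.137

Step 3 — r_{ij} = s_{ij} / (s_i · s_j):
  r[U,U] = 1 (diagonal).
  r[U,V] = 1.9 / (2.1679 · 2.137) = 1.9 / 4.6329 = 0.4101
  r[V,V] = 1 (diagonal).

R is symmetric with unit diagonal. Assembling:

R = [[1, 0.4101],
 [0.4101, 1]]


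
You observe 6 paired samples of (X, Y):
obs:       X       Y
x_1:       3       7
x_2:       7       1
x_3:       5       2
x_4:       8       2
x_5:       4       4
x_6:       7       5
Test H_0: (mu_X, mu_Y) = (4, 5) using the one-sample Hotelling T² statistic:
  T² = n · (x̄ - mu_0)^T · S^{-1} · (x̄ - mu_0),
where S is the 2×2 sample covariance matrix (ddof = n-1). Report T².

Step 1 — sample mean vector:
  mean(X) = (3 + 7 + 5 + 8 + 4 + 7) / 6 = 34/6 = 5.6667
  mean(Y) = (7 + 1 + 2 + 2 + 4 + 5) / 6 = 21/6 = 3.5
  x̄ = (5.6667, 3.5),  deviation x̄ - mu_0 = (5.6667, 3.5) - (4, 5) = (1.6667, -1.5).

Step 2 — sample covariance matrix, S[i,j] = (1/(n-1)) · Σ_k (x_{k,i} - mean_i) · (x_{k,j} - mean_j), divisor n-1 = 5:
  S[X,X] = ((-2.6667)·(-2.6667) + (1.3333)·(1.3333) + (-0.6667)·(-0.6667) + (2.3333)·(2.3333) + (-1.6667)·(-1.6667) + (1.3333)·(1.3333)) / 5 = 19.3333/5 = 3.8667
  S[X,Y] = ((-2.6667)·(3.5) + (1.3333)·(-2.5) + (-0.6667)·(-1.5) + (2.3333)·(-1.5) + (-1.6667)·(0.5) + (1.3333)·(1.5)) / 5 = -14/5 = -2.8
  S[Y,Y] = ((3.5)·(3.5) + (-2.5)·(-2.5) + (-1.5)·(-1.5) + (-1.5)·(-1.5) + (0.5)·(0.5) + (1.5)·(1.5)) / 5 = 25.5/5 = 5.1
  S = [[3.8667, -2.8],
 [-2.8, 5.1]].

Step 3 — invert S. det(S) = 3.8667·5.1 - (-2.8)² = 11.88.
  S^{-1} = (1/det) · [[d, -b], [-b, a]] = [[0.4293, 0.2357],
 [0.2357, 0.3255]].

Step 4 — quadratic form (x̄ - mu_0)^T · S^{-1} · (x̄ - mu_0):
  S^{-1} · (x̄ - mu_0) = (0.362, -0.0954),
  (x̄ - mu_0)^T · [...] = (1.6667)·(0.362) + (-1.5)·(-0.0954) = 0.7464.

Step 5 — scale by n: T² = 6 · 0.7464 = 4.4781.

T² ≈ 4.4781


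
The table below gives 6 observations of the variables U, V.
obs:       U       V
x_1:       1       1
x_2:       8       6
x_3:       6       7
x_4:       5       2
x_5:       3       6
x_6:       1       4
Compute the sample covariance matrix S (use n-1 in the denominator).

Step 1 — column means:
  mean(U) = (1 + 8 + 6 + 5 + 3 + 1) / 6 = 24/6 = 4
  mean(V) = (1 + 6 + 7 + 2 + 6 + 4) / 6 = 26/6 = 4.3333

Step 2 — sample covariance S[i,j] = (1/(n-1)) · Σ_k (x_{k,i} - mean_i) · (x_{k,j} - mean_j), with n-1 = 5.
  S[U,U] = ((-3)·(-3) + (4)·(4) + (2)·(2) + (1)·(1) + (-1)·(-1) + (-3)·(-3)) / 5 = 40/5 = 8
  S[U,V] = ((-3)·(-3.3333) + (4)·(1.6667) + (2)·(2.6667) + (1)·(-2.3333) + (-1)·(1.6667) + (-3)·(-0.3333)) / 5 = 19/5 = 3.8
  S[V,V] = ((-3.3333)·(-3.3333) + (1.6667)·(1.6667) + (2.6667)·(2.6667) + (-2.3333)·(-2.3333) + (1.6667)·(1.6667) + (-0.3333)·(-0.3333)) / 5 = 29.3333/5 = 5.8667

S is symmetric (S[j,i] = S[i,j]). Assembling:

S = [[8, 3.8],
 [3.8, 5.8667]]


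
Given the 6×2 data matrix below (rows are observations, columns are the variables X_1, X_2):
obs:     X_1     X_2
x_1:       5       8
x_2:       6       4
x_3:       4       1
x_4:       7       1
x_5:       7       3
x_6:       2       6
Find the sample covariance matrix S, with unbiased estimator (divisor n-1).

Step 1 — column means:
  mean(X_1) = (5 + 6 + 4 + 7 + 7 + 2) / 6 = 31/6 = 5.1667
  mean(X_2) = (8 + 4 + 1 + 1 + 3 + 6) / 6 = 23/6 = 3.8333

Step 2 — sample covariance S[i,j] = (1/(n-1)) · Σ_k (x_{k,i} - mean_i) · (x_{k,j} - mean_j), with n-1 = 5.
  S[X_1,X_1] = ((-0.1667)·(-0.1667) + (0.8333)·(0.8333) + (-1.1667)·(-1.1667) + (1.8333)·(1.8333) + (1.8333)·(1.8333) + (-3.1667)·(-3.1667)) / 5 = 18.8333/5 = 3.7667
  S[X_1,X_2] = ((-0.1667)·(4.1667) + (0.8333)·(0.1667) + (-1.1667)·(-2.8333) + (1.8333)·(-2.8333) + (1.8333)·(-0.8333) + (-3.1667)·(2.1667)) / 5 = -10.8333/5 = -2.1667
  S[X_2,X_2] = ((4.1667)·(4.1667) + (0.1667)·(0.1667) + (-2.8333)·(-2.8333) + (-2.8333)·(-2.8333) + (-0.8333)·(-0.8333) + (2.1667)·(2.1667)) / 5 = 38.8333/5 = 7.7667

S is symmetric (S[j,i] = S[i,j]). Assembling:

S = [[3.7667, -2.1667],
 [-2.1667, 7.7667]]


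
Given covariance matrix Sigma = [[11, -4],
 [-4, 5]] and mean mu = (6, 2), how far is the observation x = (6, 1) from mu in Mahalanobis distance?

Step 1 — centre the observation: (x - mu) = (0, -1).

Step 2 — invert Sigma. det(Sigma) = 11·5 - (-4)² = 39.
  Sigma^{-1} = (1/det) · [[d, -b], [-b, a]] = [[0.1282, 0.1026],
 [0.1026, 0.2821]].

Step 3 — form the quadratic (x - mu)^T · Sigma^{-1} · (x - mu):
  Sigma^{-1} · (x - mu) = (-0.1026, -0.2821).
  (x - mu)^T · [Sigma^{-1} · (x - mu)] = (0)·(-0.1026) + (-1)·(-0.2821) = 0.2821.

Step 4 — take square root: d = √(0.2821) ≈ 0.5311.

d(x, mu) = √(0.2821) ≈ 0.5311


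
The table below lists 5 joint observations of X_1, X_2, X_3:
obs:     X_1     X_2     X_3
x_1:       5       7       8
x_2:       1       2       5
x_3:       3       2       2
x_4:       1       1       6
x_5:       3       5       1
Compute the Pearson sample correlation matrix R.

Step 1 — column means:
  mean(X_1) = (5 + 1 + 3 + 1 + 3) / 5 = 13/5 = 2.6
  mean(X_2) = (7 + 2 + 2 + 1 + 5) / 5 = 17/5 = 3.4
  mean(X_3) = (8 + 5 + 2 + 6 + 1) / 5 = 22/5 = 4.4

Step 2 — sample variances and covariances s[i,j] = (1/(n-1)) · Σ_k (x_{k,i} - mean_i) · (x_{k,j} - mean_j), with n-1 = 4:
  s[X_1,X_1] = ((2.4)·(2.4) + (-1.6)·(-1.6) + (0.4)·(0.4) + (-1.6)·(-1.6) + (0.4)·(0.4)) / 4 = 11.2/4 = 2.8
  s[X_1,X_2] = ((2.4)·(3.6) + (-1.6)·(-1.4) + (0.4)·(-1.4) + (-1.6)·(-2.4) + (0.4)·(1.6)) / 4 = 14.8/4 = 3.7
  s[X_1,X_3] = ((2.4)·(3.6) + (-1.6)·(0.6) + (0.4)·(-2.4) + (-1.6)·(1.6) + (0.4)·(-3.4)) / 4 = 2.8/4 = 0.7
  s[X_2,X_2] = ((3.6)·(3.6) + (-1.4)·(-1.4) + (-1.4)·(-1.4) + (-2.4)·(-2.4) + (1.6)·(1.6)) / 4 = 25.2/4 = 6.3
  s[X_2,X_3] = ((3.6)·(3.6) + (-1.4)·(0.6) + (-1.4)·(-2.4) + (-2.4)·(1.6) + (1.6)·(-3.4)) / 4 = 6.2/4 = 1.55
  s[X_3,X_3] = ((3.6)·(3.6) + (0.6)·(0.6) + (-2.4)·(-2.4) + (1.6)·(1.6) + (-3.4)·(-3.4)) / 4 = 33.2/4 = 8.3
  Sample standard deviations s_i = √(s[i,i]):
  s(X_1) = √(2.8) = 1.6733
  s(X_2) = √(6.3) = 2.51
  s(X_3) = √(8.3) = 2.881

Step 3 — r_{ij} = s_{ij} / (s_i · s_j):
  r[X_1,X_1] = 1 (diagonal).
  r[X_1,X_2] = 3.7 / (1.6733 · 2.51) = 3.7 / 4.2 = 0.881
  r[X_1,X_3] = 0.7 / (1.6733 · 2.881) = 0.7 / 4.8208 = 0.1452
  r[X_2,X_2] = 1 (diagonal).
  r[X_2,X_3] = 1.55 / (2.51 · 2.881) = 1.55 / 7.2312 = 0.2143
  r[X_3,X_3] = 1 (diagonal).

R is symmetric with unit diagonal. Assembling:

R = [[1, 0.881, 0.1452],
 [0.881, 1, 0.2143],
 [0.1452, 0.2143, 1]]


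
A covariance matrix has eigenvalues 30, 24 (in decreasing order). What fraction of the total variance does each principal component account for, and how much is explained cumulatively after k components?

Step 1 — total variance = trace(Sigma) = Σ λ_i = 30 + 24 = 54.

Step 2 — fraction explained by component i = λ_i / Σ λ:
  PC1: 30/54 = 0.5556
  PC2: 24/54 = 0.4444

Step 3 — cumulative fraction after k components = (λ_1 + ... + λ_k) / Σ λ:
  k = 1: 30/54 = 0.5556
  k = 2: (30 + 24)/54 = 54/54 = 1

Summary (fraction, with percent):

explained: PC1 0.5556 (55.56%), PC2 0.4444 (44.44%);  cumulative: 0.5556, 1


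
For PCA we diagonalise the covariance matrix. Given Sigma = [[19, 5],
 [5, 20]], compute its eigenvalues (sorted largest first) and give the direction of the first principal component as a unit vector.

Step 1 — characteristic polynomial of 2×2 Sigma:
  det(Sigma - λI) = λ² - trace · λ + det = 0.
  trace = 19 + 20 = 39, det = 19·20 - (5)² = 355.
Step 2 — discriminant:
  Δ = trace² - 4·det = 1521 - 1420 = 101.
Step 3 — eigenvalues:
  λ = (trace ± √Δ)/2 = (39 ± 10.0499)/2,
  λ_1 = 24.5249,  λ_2 = 14.4751.

Step 4 — unit eigenvector for λ_1: solve (Sigma - λ_1 I)v = 0. First row:
  (19 - 24.5249)·v_x + (5)·v_y = 0, i.e. (-5.5249)·v_x + (5)·v_y = 0,
  so v ∝ (b, λ_1 - a) = (5, 5.5249) = u.
  ||u|| = √((5)² + (5.5249)²) = √(55.5249) ≈ 7.4515,
  v_1 = u/||u|| ≈ (0.671, 0.7415) (||v_1|| = 1).

λ_1 = 24.5249,  λ_2 = 14.4751;  v_1 ≈ (0.671, 0.7415)


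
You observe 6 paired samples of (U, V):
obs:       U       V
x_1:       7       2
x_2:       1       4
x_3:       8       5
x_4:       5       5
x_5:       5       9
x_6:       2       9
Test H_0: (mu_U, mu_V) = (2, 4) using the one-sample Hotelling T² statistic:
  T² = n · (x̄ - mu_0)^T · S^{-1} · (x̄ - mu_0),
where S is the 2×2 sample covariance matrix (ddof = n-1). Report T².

Step 1 — sample mean vector:
  mean(U) = (7 + 1 + 8 + 5 + 5 + 2) / 6 = 28/6 = 4.6667
  mean(V) = (2 + 4 + 5 + 5 + 9 + 9) / 6 = 34/6 = 5.6667
  x̄ = (4.6667, 5.6667),  deviation x̄ - mu_0 = (4.6667, 5.6667) - (2, 4) = (2.6667, 1.6667).

Step 2 — sample covariance matrix, S[i,j] = (1/(n-1)) · Σ_k (x_{k,i} - mean_i) · (x_{k,j} - mean_j), divisor n-1 = 5:
  S[U,U] = ((2.3333)·(2.3333) + (-3.6667)·(-3.6667) + (3.3333)·(3.3333) + (0.3333)·(0.3333) + (0.3333)·(0.3333) + (-2.6667)·(-2.6667)) / 5 = 37.3333/5 = 7.4667
  S[U,V] = ((2.3333)·(-3.6667) + (-3.6667)·(-1.6667) + (3.3333)·(-0.6667) + (0.3333)·(-0.6667) + (0.3333)·(3.3333) + (-2.6667)·(3.3333)) / 5 = -12.6667/5 = -2.5333
  S[V,V] = ((-3.6667)·(-3.6667) + (-1.6667)·(-1.6667) + (-0.6667)·(-0.6667) + (-0.6667)·(-0.6667) + (3.3333)·(3.3333) + (3.3333)·(3.3333)) / 5 = 39.3333/5 = 7.8667
  S = [[7.4667, -2.5333],
 [-2.5333, 7.8667]].

Step 3 — invert S. det(S) = 7.4667·7.8667 - (-2.5333)² = 52.32.
  S^{-1} = (1/det) · [[d, -b], [-b, a]] = [[0.1504, 0.0484],
 [0.0484, 0.1427]].

Step 4 — quadratic form (x̄ - mu_0)^T · S^{-1} · (x̄ - mu_0):
  S^{-1} · (x̄ - mu_0) = (0.4817, 0.367),
  (x̄ - mu_0)^T · [...] = (2.6667)·(0.4817) + (1.6667)·(0.367) = 1.896.

Step 5 — scale by n: T² = 6 · 1.896 = 11.3761.

T² ≈ 11.3761


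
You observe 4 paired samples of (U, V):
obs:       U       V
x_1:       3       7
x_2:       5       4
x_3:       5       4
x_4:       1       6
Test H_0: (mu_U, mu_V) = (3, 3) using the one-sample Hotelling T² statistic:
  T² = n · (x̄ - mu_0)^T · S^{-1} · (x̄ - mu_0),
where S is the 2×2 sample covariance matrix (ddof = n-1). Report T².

Step 1 — sample mean vector:
  mean(U) = (3 + 5 + 5 + 1) / 4 = 14/4 = 3.5
  mean(V) = (7 + 4 + 4 + 6) / 4 = 21/4 = 5.25
  x̄ = (3.5, 5.25),  deviation x̄ - mu_0 = (3.5, 5.25) - (3, 3) = (0.5, 2.25).

Step 2 — sample covariance matrix, S[i,j] = (1/(n-1)) · Σ_k (x_{k,i} - mean_i) · (x_{k,j} - mean_j), divisor n-1 = 3:
  S[U,U] = ((-0.5)·(-0.5) + (1.5)·(1.5) + (1.5)·(1.5) + (-2.5)·(-2.5)) / 3 = 11/3 = 3.6667
  S[U,V] = ((-0.5)·(1.75) + (1.5)·(-1.25) + (1.5)·(-1.25) + (-2.5)·(0.75)) / 3 = -6.5/3 = -2.1667
  S[V,V] = ((1.75)·(1.75) + (-1.25)·(-1.25) + (-1.25)·(-1.25) + (0.75)·(0.75)) / 3 = 6.75/3 = 2.25
  S = [[3.6667, -2.1667],
 [-2.1667, 2.25]].

Step 3 — invert S. det(S) = 3.6667·2.25 - (-2.1667)² = 3.5556.
  S^{-1} = (1/det) · [[d, -b], [-b, a]] = [[0.6328, 0.6094],
 [0.6094, 1.0312]].

Step 4 — quadratic form (x̄ - mu_0)^T · S^{-1} · (x̄ - mu_0):
  S^{-1} · (x̄ - mu_0) = (1.6875, 2.625),
  (x̄ - mu_0)^T · [...] = (0.5)·(1.6875) + (2.25)·(2.625) = 6.75.

Step 5 — scale by n: T² = 4 · 6.75 = 27.

T² ≈ 27


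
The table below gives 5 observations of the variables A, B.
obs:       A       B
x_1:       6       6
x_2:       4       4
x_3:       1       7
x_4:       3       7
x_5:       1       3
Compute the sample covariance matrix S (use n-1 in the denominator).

Step 1 — column means:
  mean(A) = (6 + 4 + 1 + 3 + 1) / 5 = 15/5 = 3
  mean(B) = (6 + 4 + 7 + 7 + 3) / 5 = 27/5 = 5.4

Step 2 — sample covariance S[i,j] = (1/(n-1)) · Σ_k (x_{k,i} - mean_i) · (x_{k,j} - mean_j), with n-1 = 4.
  S[A,A] = ((3)·(3) + (1)·(1) + (-2)·(-2) + (0)·(0) + (-2)·(-2)) / 4 = 18/4 = 4.5
  S[A,B] = ((3)·(0.6) + (1)·(-1.4) + (-2)·(1.6) + (0)·(1.6) + (-2)·(-2.4)) / 4 = 2/4 = 0.5
  S[B,B] = ((0.6)·(0.6) + (-1.4)·(-1.4) + (1.6)·(1.6) + (1.6)·(1.6) + (-2.4)·(-2.4)) / 4 = 13.2/4 = 3.3

S is symmetric (S[j,i] = S[i,j]). Assembling:

S = [[4.5, 0.5],
 [0.5, 3.3]]


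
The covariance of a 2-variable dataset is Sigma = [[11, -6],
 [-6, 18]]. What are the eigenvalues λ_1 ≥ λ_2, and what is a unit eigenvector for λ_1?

Step 1 — characteristic polynomial of 2×2 Sigma:
  det(Sigma - λI) = λ² - trace · λ + det = 0.
  trace = 11 + 18 = 29, det = 11·18 - (-6)² = 162.
Step 2 — discriminant:
  Δ = trace² - 4·det = 841 - 648 = 193.
Step 3 — eigenvalues:
  λ = (trace ± √Δ)/2 = (29 ± 13.8924)/2,
  λ_1 = 21.4462,  λ_2 = 7.5538.

Step 4 — unit eigenvector for λ_1: solve (Sigma - λ_1 I)v = 0. First row:
  (11 - 21.4462)·v_x + (-6)·v_y = 0, i.e. (-10.4462)·v_x + (-6)·v_y = 0,
  so v ∝ (b, λ_1 - a) = (-6, 10.4462); multiply by -1 so the first entry is positive: u = (6, -10.4462).
  ||u|| = √((6)² + (-10.4462)²) = √(145.1236) ≈ 12.0467,
  v_1 = u/||u|| ≈ (0.4981, -0.8671) (||v_1|| = 1).

λ_1 = 21.4462,  λ_2 = 7.5538;  v_1 ≈ (0.4981, -0.8671)


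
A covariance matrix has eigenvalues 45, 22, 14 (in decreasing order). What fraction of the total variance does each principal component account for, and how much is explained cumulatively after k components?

Step 1 — total variance = trace(Sigma) = Σ λ_i = 45 + 22 + 14 = 81.

Step 2 — fraction explained by component i = λ_i / Σ λ:
  PC1: 45/81 = 0.5556
  PC2: 22/81 = 0.2716
  PC3: 14/81 = 0.1728

Step 3 — cumulative fraction after k components = (λ_1 + ... + λ_k) / Σ λ:
  k = 1: 45/81 = 0.5556
  k = 2: (45 + 22)/81 = 67/81 = 0.8272
  k = 3: (45 + 22 + 14)/81 = 81/81 = 1

Summary (fraction, with percent):

explained: PC1 0.5556 (55.56%), PC2 0.2716 (27.16%), PC3 0.1728 (17.28%);  cumulative: 0.5556, 0.8272, 1


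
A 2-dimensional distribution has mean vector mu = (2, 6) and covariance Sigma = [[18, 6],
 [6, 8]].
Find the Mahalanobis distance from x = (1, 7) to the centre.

Step 1 — centre the observation: (x - mu) = (-1, 1).

Step 2 — invert Sigma. det(Sigma) = 18·8 - (6)² = 108.
  Sigma^{-1} = (1/det) · [[d, -b], [-b, a]] = [[0.0741, -0.0556],
 [-0.0556, 0.1667]].

Step 3 — form the quadratic (x - mu)^T · Sigma^{-1} · (x - mu):
  Sigma^{-1} · (x - mu) = (-0.1296, 0.2222).
  (x - mu)^T · [Sigma^{-1} · (x - mu)] = (-1)·(-0.1296) + (1)·(0.2222) = 0.3519.

Step 4 — take square root: d = √(0.3519) ≈ 0.5932.

d(x, mu) = √(0.3519) ≈ 0.5932


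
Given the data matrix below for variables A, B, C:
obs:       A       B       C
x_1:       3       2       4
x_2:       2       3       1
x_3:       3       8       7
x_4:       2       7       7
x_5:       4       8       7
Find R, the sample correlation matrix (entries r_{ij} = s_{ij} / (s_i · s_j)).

Step 1 — column means:
  mean(A) = (3 + 2 + 3 + 2 + 4) / 5 = 14/5 = 2.8
  mean(B) = (2 + 3 + 8 + 7 + 8) / 5 = 28/5 = 5.6
  mean(C) = (4 + 1 + 7 + 7 + 7) / 5 = 26/5 = 5.2

Step 2 — sample variances and covariances s[i,j] = (1/(n-1)) · Σ_k (x_{k,i} - mean_i) · (x_{k,j} - mean_j), with n-1 = 4:
  s[A,A] = ((0.2)·(0.2) + (-0.8)·(-0.8) + (0.2)·(0.2) + (-0.8)·(-0.8) + (1.2)·(1.2)) / 4 = 2.8/4 = 0.7
  s[A,B] = ((0.2)·(-3.6) + (-0.8)·(-2.6) + (0.2)·(2.4) + (-0.8)·(1.4) + (1.2)·(2.4)) / 4 = 3.6/4 = 0.9
  s[A,C] = ((0.2)·(-1.2) + (-0.8)·(-4.2) + (0.2)·(1.8) + (-0.8)·(1.8) + (1.2)·(1.8)) / 4 = 4.2/4 = 1.05
  s[B,B] = ((-3.6)·(-3.6) + (-2.6)·(-2.6) + (2.4)·(2.4) + (1.4)·(1.4) + (2.4)·(2.4)) / 4 = 33.2/4 = 8.3
  s[B,C] = ((-3.6)·(-1.2) + (-2.6)·(-4.2) + (2.4)·(1.8) + (1.4)·(1.8) + (2.4)·(1.8)) / 4 = 26.4/4 = 6.6
  s[C,C] = ((-1.2)·(-1.2) + (-4.2)·(-4.2) + (1.8)·(1.8) + (1.8)·(1.8) + (1.8)·(1.8)) / 4 = 28.8/4 = 7.2
  Sample standard deviations s_i = √(s[i,i]):
  s(A) = √(0.7) = 0.8367
  s(B) = √(8.3) = 2.881
  s(C) = √(7.2) = 2.6833

Step 3 — r_{ij} = s_{ij} / (s_i · s_j):
  r[A,A] = 1 (diagonal).
  r[A,B] = 0.9 / (0.8367 · 2.881) = 0.9 / 2.4104 = 0.3734
  r[A,C] = 1.05 / (0.8367 · 2.6833) = 1.05 / 2.245 = 0.4677
  r[B,B] = 1 (diagonal).
  r[B,C] = 6.6 / (2.881 · 2.6833) = 6.6 / 7.7305 = 0.8538
  r[C,C] = 1 (diagonal).

R is symmetric with unit diagonal. Assembling:

R = [[1, 0.3734, 0.4677],
 [0.3734, 1, 0.8538],
 [0.4677, 0.8538, 1]]


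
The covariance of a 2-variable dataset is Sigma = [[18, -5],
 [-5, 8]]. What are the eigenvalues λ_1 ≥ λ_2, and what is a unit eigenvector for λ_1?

Step 1 — characteristic polynomial of 2×2 Sigma:
  det(Sigma - λI) = λ² - trace · λ + det = 0.
  trace = 18 + 8 = 26, det = 18·8 - (-5)² = 119.
Step 2 — discriminant:
  Δ = trace² - 4·det = 676 - 476 = 200.
Step 3 — eigenvalues:
  λ = (trace ± √Δ)/2 = (26 ± 14.1421)/2,
  λ_1 = 20.0711,  λ_2 = 5.9289.

Step 4 — unit eigenvector for λ_1: solve (Sigma - λ_1 I)v = 0. First row:
  (18 - 20.0711)·v_x + (-5)·v_y = 0, i.e. (-2.0711)·v_x + (-5)·v_y = 0,
  so v ∝ (b, λ_1 - a) = (-5, 2.0711); multiply by -1 so the first entry is positive: u = (5, -2.0711).
  ||u|| = √((5)² + (-2.0711)²) = √(29.2893) ≈ 5.412,
  v_1 = u/||u|| ≈ (0.9239, -0.3827) (||v_1|| = 1).

λ_1 = 20.0711,  λ_2 = 5.9289;  v_1 ≈ (0.9239, -0.3827)


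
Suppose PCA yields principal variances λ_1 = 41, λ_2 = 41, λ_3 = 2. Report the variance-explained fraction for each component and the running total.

Step 1 — total variance = trace(Sigma) = Σ λ_i = 41 + 41 + 2 = 84.

Step 2 — fraction explained by component i = λ_i / Σ λ:
  PC1: 41/84 = 0.4881
  PC2: 41/84 = 0.4881
  PC3: 2/84 = 0.0238

Step 3 — cumulative fraction after k components = (λ_1 + ... + λ_k) / Σ λ:
  k = 1: 41/84 = 0.4881
  k = 2: (41 + 41)/84 = 82/84 = 0.9762
  k = 3: (41 + 41 + 2)/84 = 84/84 = 1

Summary (fraction, with percent):

explained: PC1 0.4881 (48.81%), PC2 0.4881 (48.81%), PC3 0.0238 (2.38%);  cumulative: 0.4881, 0.9762, 1


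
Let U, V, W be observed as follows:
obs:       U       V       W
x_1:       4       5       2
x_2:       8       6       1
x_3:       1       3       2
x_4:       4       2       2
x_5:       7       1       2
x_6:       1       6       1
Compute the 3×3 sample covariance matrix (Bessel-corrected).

Step 1 — column means:
  mean(U) = (4 + 8 + 1 + 4 + 7 + 1) / 6 = 25/6 = 4.1667
  mean(V) = (5 + 6 + 3 + 2 + 1 + 6) / 6 = 23/6 = 3.8333
  mean(W) = (2 + 1 + 2 + 2 + 2 + 1) / 6 = 10/6 = 1.6667

Step 2 — sample covariance S[i,j] = (1/(n-1)) · Σ_k (x_{k,i} - mean_i) · (x_{k,j} - mean_j), with n-1 = 5.
  S[U,U] = ((-0.1667)·(-0.1667) + (3.8333)·(3.8333) + (-3.1667)·(-3.1667) + (-0.1667)·(-0.1667) + (2.8333)·(2.8333) + (-3.1667)·(-3.1667)) / 5 = 42.8333/5 = 8.5667
  S[U,V] = ((-0.1667)·(1.1667) + (3.8333)·(2.1667) + (-3.1667)·(-0.8333) + (-0.1667)·(-1.8333) + (2.8333)·(-2.8333) + (-3.1667)·(2.1667)) / 5 = -3.8333/5 = -0.7667
  S[U,W] = ((-0.1667)·(0.3333) + (3.8333)·(-0.6667) + (-3.1667)·(0.3333) + (-0.1667)·(0.3333) + (2.8333)·(0.3333) + (-3.1667)·(-0.6667)) / 5 = -0.6667/5 = -0.1333
  S[V,V] = ((1.1667)·(1.1667) + (2.1667)·(2.1667) + (-0.8333)·(-0.8333) + (-1.8333)·(-1.8333) + (-2.8333)·(-2.8333) + (2.1667)·(2.1667)) / 5 = 22.8333/5 = 4.5667
  S[V,W] = ((1.1667)·(0.3333) + (2.1667)·(-0.6667) + (-0.8333)·(0.3333) + (-1.8333)·(0.3333) + (-2.8333)·(0.3333) + (2.1667)·(-0.6667)) / 5 = -4.3333/5 = -0.8667
  S[W,W] = ((0.3333)·(0.3333) + (-0.6667)·(-0.6667) + (0.3333)·(0.3333) + (0.3333)·(0.3333) + (0.3333)·(0.3333) + (-0.6667)·(-0.6667)) / 5 = 1.3333/5 = 0.2667

S is symmetric (S[j,i] = S[i,j]). Assembling:

S = [[8.5667, -0.7667, -0.1333],
 [-0.7667, 4.5667, -0.8667],
 [-0.1333, -0.8667, 0.2667]]


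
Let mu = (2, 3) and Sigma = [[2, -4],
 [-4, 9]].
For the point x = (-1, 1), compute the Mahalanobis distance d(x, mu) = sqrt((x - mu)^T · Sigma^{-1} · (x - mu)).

Step 1 — centre the observation: (x - mu) = (-3, -2).

Step 2 — invert Sigma. det(Sigma) = 2·9 - (-4)² = 2.
  Sigma^{-1} = (1/det) · [[d, -b], [-b, a]] = [[4.5, 2],
 [2, 1]].

Step 3 — form the quadratic (x - mu)^T · Sigma^{-1} · (x - mu):
  Sigma^{-1} · (x - mu) = (-17.5, -8).
  (x - mu)^T · [Sigma^{-1} · (x - mu)] = (-3)·(-17.5) + (-2)·(-8) = 68.5.

Step 4 — take square root: d = √(68.5) ≈ 8.2765.

d(x, mu) = √(68.5) ≈ 8.2765


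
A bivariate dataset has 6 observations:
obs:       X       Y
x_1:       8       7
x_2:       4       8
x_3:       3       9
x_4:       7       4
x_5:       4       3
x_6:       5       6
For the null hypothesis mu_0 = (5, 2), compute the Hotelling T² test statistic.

Step 1 — sample mean vector:
  mean(X) = (8 + 4 + 3 + 7 + 4 + 5) / 6 = 31/6 = 5.1667
  mean(Y) = (7 + 8 + 9 + 4 + 3 + 6) / 6 = 37/6 = 6.1667
  x̄ = (5.1667, 6.1667),  deviation x̄ - mu_0 = (5.1667, 6.1667) - (5, 2) = (0.1667, 4.1667).

Step 2 — sample covariance matrix, S[i,j] = (1/(n-1)) · Σ_k (x_{k,i} - mean_i) · (x_{k,j} - mean_j), divisor n-1 = 5:
  S[X,X] = ((2.8333)·(2.8333) + (-1.1667)·(-1.1667) + (-2.1667)·(-2.1667) + (1.8333)·(1.8333) + (-1.1667)·(-1.1667) + (-0.1667)·(-0.1667)) / 5 = 18.8333/5 = 3.7667
  S[X,Y] = ((2.8333)·(0.8333) + (-1.1667)·(1.8333) + (-2.1667)·(2.8333) + (1.8333)·(-2.1667) + (-1.1667)·(-3.1667) + (-0.1667)·(-0.1667)) / 5 = -6.1667/5 = -1.2333
  S[Y,Y] = ((0.8333)·(0.8333) + (1.8333)·(1.8333) + (2.8333)·(2.8333) + (-2.1667)·(-2.1667) + (-3.1667)·(-3.1667) + (-0.1667)·(-0.1667)) / 5 = 26.8333/5 = 5.3667
  S = [[3.7667, -1.2333],
 [-1.2333, 5.3667]].

Step 3 — invert S. det(S) = 3.7667·5.3667 - (-1.2333)² = 18.6933.
  S^{-1} = (1/det) · [[d, -b], [-b, a]] = [[0.2871, 0.066],
 [0.066, 0.2015]].

Step 4 — quadratic form (x̄ - mu_0)^T · S^{-1} · (x̄ - mu_0):
  S^{-1} · (x̄ - mu_0) = (0.3228, 0.8506),
  (x̄ - mu_0)^T · [...] = (0.1667)·(0.3228) + (4.1667)·(0.8506) = 3.5978.

Step 5 — scale by n: T² = 6 · 3.5978 = 21.587.

T² ≈ 21.587


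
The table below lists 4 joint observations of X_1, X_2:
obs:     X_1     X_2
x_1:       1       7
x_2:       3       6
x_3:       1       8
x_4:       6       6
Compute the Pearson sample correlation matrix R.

Step 1 — column means:
  mean(X_1) = (1 + 3 + 1 + 6) / 4 = 11/4 = 2.75
  mean(X_2) = (7 + 6 + 8 + 6) / 4 = 27/4 = 6.75

Step 2 — sample variances and covariances s[i,j] = (1/(n-1)) · Σ_k (x_{k,i} - mean_i) · (x_{k,j} - mean_j), with n-1 = 3:
  s[X_1,X_1] = ((-1.75)·(-1.75) + (0.25)·(0.25) + (-1.75)·(-1.75) + (3.25)·(3.25)) / 3 = 16.75/3 = 5.5833
  s[X_1,X_2] = ((-1.75)·(0.25) + (0.25)·(-0.75) + (-1.75)·(1.25) + (3.25)·(-0.75)) / 3 = -5.25/3 = -1.75
  s[X_2,X_2] = ((0.25)·(0.25) + (-0.75)·(-0.75) + (1.25)·(1.25) + (-0.75)·(-0.75)) / 3 = 2.75/3 = 0.9167
  Sample standard deviations s_i = √(s[i,i]):
  s(X_1) = √(5.5833) = 2.3629
  s(X_2) = √(0.9167) = 0.9574

Step 3 — r_{ij} = s_{ij} / (s_i · s_j):
  r[X_1,X_1] = 1 (diagonal).
  r[X_1,X_2] = -1.75 / (2.3629 · 0.9574) = -1.75 / 2.2623 = -0.7735
  r[X_2,X_2] = 1 (diagonal).

R is symmetric with unit diagonal. Assembling:

R = [[1, -0.7735],
 [-0.7735, 1]]


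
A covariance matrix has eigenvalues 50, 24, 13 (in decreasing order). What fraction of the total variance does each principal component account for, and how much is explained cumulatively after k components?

Step 1 — total variance = trace(Sigma) = Σ λ_i = 50 + 24 + 13 = 87.

Step 2 — fraction explained by component i = λ_i / Σ λ:
  PC1: 50/87 = 0.5747
  PC2: 24/87 = 0.2759
  PC3: 13/87 = 0.1494

Step 3 — cumulative fraction after k components = (λ_1 + ... + λ_k) / Σ λ:
  k = 1: 50/87 = 0.5747
  k = 2: (50 + 24)/87 = 74/87 = 0.8506
  k = 3: (50 + 24 + 13)/87 = 87/87 = 1

Summary (fraction, with percent):

explained: PC1 0.5747 (57.47%), PC2 0.2759 (27.59%), PC3 0.1494 (14.94%);  cumulative: 0.5747, 0.8506, 1


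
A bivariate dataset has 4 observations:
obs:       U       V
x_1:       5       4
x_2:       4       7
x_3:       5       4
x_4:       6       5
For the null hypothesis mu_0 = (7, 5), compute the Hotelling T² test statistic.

Step 1 — sample mean vector:
  mean(U) = (5 + 4 + 5 + 6) / 4 = 20/4 = 5
  mean(V) = (4 + 7 + 4 + 5) / 4 = 20/4 = 5
  x̄ = (5, 5),  deviation x̄ - mu_0 = (5, 5) - (7, 5) = (-2, 0).

Step 2 — sample covariance matrix, S[i,j] = (1/(n-1)) · Σ_k (x_{k,i} - mean_i) · (x_{k,j} - mean_j), divisor n-1 = 3:
  S[U,U] = ((0)·(0) + (-1)·(-1) + (0)·(0) + (1)·(1)) / 3 = 2/3 = 0.6667
  S[U,V] = ((0)·(-1) + (-1)·(2) + (0)·(-1) + (1)·(0)) / 3 = -2/3 = -0.6667
  S[V,V] = ((-1)·(-1) + (2)·(2) + (-1)·(-1) + (0)·(0)) / 3 = 6/3 = 2
  S = [[0.6667, -0.6667],
 [-0.6667, 2]].

Step 3 — invert S. det(S) = 0.6667·2 - (-0.6667)² = 0.8889.
  S^{-1} = (1/det) · [[d, -b], [-b, a]] = [[2.25, 0.75],
 [0.75, 0.75]].

Step 4 — quadratic form (x̄ - mu_0)^T · S^{-1} · (x̄ - mu_0):
  S^{-1} · (x̄ - mu_0) = (-4.5, -1.5),
  (x̄ - mu_0)^T · [...] = (-2)·(-4.5) + (0)·(-1.5) = 9.

Step 5 — scale by n: T² = 4 · 9 = 36.

T² ≈ 36


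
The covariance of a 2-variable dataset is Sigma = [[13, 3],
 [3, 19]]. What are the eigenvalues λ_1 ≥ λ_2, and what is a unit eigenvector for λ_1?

Step 1 — characteristic polynomial of 2×2 Sigma:
  det(Sigma - λI) = λ² - trace · λ + det = 0.
  trace = 13 + 19 = 32, det = 13·19 - (3)² = 238.
Step 2 — discriminant:
  Δ = trace² - 4·det = 1024 - 952 = 72.
Step 3 — eigenvalues:
  λ = (trace ± √Δ)/2 = (32 ± 8.4853)/2,
  λ_1 = 20.2426,  λ_2 = 11.7574.

Step 4 — unit eigenvector for λ_1: solve (Sigma - λ_1 I)v = 0. First row:
  (13 - 20.2426)·v_x + (3)·v_y = 0, i.e. (-7.2426)·v_x + (3)·v_y = 0,
  so v ∝ (b, λ_1 - a) = (3, 7.2426) = u.
  ||u|| = √((3)² + (7.2426)²) = √(61.4558) ≈ 7.8394,
  v_1 = u/||u|| ≈ (0.3827, 0.9239) (||v_1|| = 1).

λ_1 = 20.2426,  λ_2 = 11.7574;  v_1 ≈ (0.3827, 0.9239)


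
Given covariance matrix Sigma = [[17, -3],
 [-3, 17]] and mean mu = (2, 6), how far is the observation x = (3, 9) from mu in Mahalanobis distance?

Step 1 — centre the observation: (x - mu) = (1, 3).

Step 2 — invert Sigma. det(Sigma) = 17·17 - (-3)² = 280.
  Sigma^{-1} = (1/det) · [[d, -b], [-b, a]] = [[0.0607, 0.0107],
 [0.0107, 0.0607]].

Step 3 — form the quadratic (x - mu)^T · Sigma^{-1} · (x - mu):
  Sigma^{-1} · (x - mu) = (0.0929, 0.1929).
  (x - mu)^T · [Sigma^{-1} · (x - mu)] = (1)·(0.0929) + (3)·(0.1929) = 0.6714.

Step 4 — take square root: d = √(0.6714) ≈ 0.8194.

d(x, mu) = √(0.6714) ≈ 0.8194


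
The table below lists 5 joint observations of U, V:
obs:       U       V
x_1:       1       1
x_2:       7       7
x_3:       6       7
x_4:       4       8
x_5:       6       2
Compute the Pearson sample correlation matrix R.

Step 1 — column means:
  mean(U) = (1 + 7 + 6 + 4 + 6) / 5 = 24/5 = 4.8
  mean(V) = (1 + 7 + 7 + 8 + 2) / 5 = 25/5 = 5

Step 2 — sample variances and covariances s[i,j] = (1/(n-1)) · Σ_k (x_{k,i} - mean_i) · (x_{k,j} - mean_j), with n-1 = 4:
  s[U,U] = ((-3.8)·(-3.8) + (2.2)·(2.2) + (1.2)·(1.2) + (-0.8)·(-0.8) + (1.2)·(1.2)) / 4 = 22.8/4 = 5.7
  s[U,V] = ((-3.8)·(-4) + (2.2)·(2) + (1.2)·(2) + (-0.8)·(3) + (1.2)·(-3)) / 4 = 16/4 = 4
  s[V,V] = ((-4)·(-4) + (2)·(2) + (2)·(2) + (3)·(3) + (-3)·(-3)) / 4 = 42/4 = 10.5
  Sample standard deviations s_i = √(s[i,i]):
  s(U) = √(5.7) = 2.3875
  s(V) = √(10.5) = 3.2404

Step 3 — r_{ij} = s_{ij} / (s_i · s_j):
  r[U,U] = 1 (diagonal).
  r[U,V] = 4 / (2.3875 · 3.2404) = 4 / 7.7363 = 0.517
  r[V,V] = 1 (diagonal).

R is symmetric with unit diagonal. Assembling:

R = [[1, 0.517],
 [0.517, 1]]


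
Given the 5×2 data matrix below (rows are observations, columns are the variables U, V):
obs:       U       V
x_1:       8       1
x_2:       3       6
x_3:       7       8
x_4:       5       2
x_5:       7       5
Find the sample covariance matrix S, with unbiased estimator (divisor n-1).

Step 1 — column means:
  mean(U) = (8 + 3 + 7 + 5 + 7) / 5 = 30/5 = 6
  mean(V) = (1 + 6 + 8 + 2 + 5) / 5 = 22/5 = 4.4

Step 2 — sample covariance S[i,j] = (1/(n-1)) · Σ_k (x_{k,i} - mean_i) · (x_{k,j} - mean_j), with n-1 = 4.
  S[U,U] = ((2)·(2) + (-3)·(-3) + (1)·(1) + (-1)·(-1) + (1)·(1)) / 4 = 16/4 = 4
  S[U,V] = ((2)·(-3.4) + (-3)·(1.6) + (1)·(3.6) + (-1)·(-2.4) + (1)·(0.6)) / 4 = -5/4 = -1.25
  S[V,V] = ((-3.4)·(-3.4) + (1.6)·(1.6) + (3.6)·(3.6) + (-2.4)·(-2.4) + (0.6)·(0.6)) / 4 = 33.2/4 = 8.3

S is symmetric (S[j,i] = S[i,j]). Assembling:

S = [[4, -1.25],
 [-1.25, 8.3]]


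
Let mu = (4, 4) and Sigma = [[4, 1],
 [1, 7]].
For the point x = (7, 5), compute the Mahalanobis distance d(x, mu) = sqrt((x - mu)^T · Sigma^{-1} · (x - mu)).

Step 1 — centre the observation: (x - mu) = (3, 1).

Step 2 — invert Sigma. det(Sigma) = 4·7 - (1)² = 27.
  Sigma^{-1} = (1/det) · [[d, -b], [-b, a]] = [[0.2593, -0.037],
 [-0.037, 0.1481]].

Step 3 — form the quadratic (x - mu)^T · Sigma^{-1} · (x - mu):
  Sigma^{-1} · (x - mu) = (0.7407, 0.037).
  (x - mu)^T · [Sigma^{-1} · (x - mu)] = (3)·(0.7407) + (1)·(0.037) = 2.2593.

Step 4 — take square root: d = √(2.2593) ≈ 1.5031.

d(x, mu) = √(2.2593) ≈ 1.5031


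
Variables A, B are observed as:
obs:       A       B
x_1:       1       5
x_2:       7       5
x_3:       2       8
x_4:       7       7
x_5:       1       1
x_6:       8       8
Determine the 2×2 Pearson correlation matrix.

Step 1 — column means:
  mean(A) = (1 + 7 + 2 + 7 + 1 + 8) / 6 = 26/6 = 4.3333
  mean(B) = (5 + 5 + 8 + 7 + 1 + 8) / 6 = 34/6 = 5.6667

Step 2 — sample variances and covariances s[i,j] = (1/(n-1)) · Σ_k (x_{k,i} - mean_i) · (x_{k,j} - mean_j), with n-1 = 5:
  s[A,A] = ((-3.3333)·(-3.3333) + (2.6667)·(2.6667) + (-2.3333)·(-2.3333) + (2.6667)·(2.6667) + (-3.3333)·(-3.3333) + (3.6667)·(3.6667)) / 5 = 55.3333/5 = 11.0667
  s[A,B] = ((-3.3333)·(-0.6667) + (2.6667)·(-0.6667) + (-2.3333)·(2.3333) + (2.6667)·(1.3333) + (-3.3333)·(-4.6667) + (3.6667)·(2.3333)) / 5 = 22.6667/5 = 4.5333
  s[B,B] = ((-0.6667)·(-0.6667) + (-0.6667)·(-0.6667) + (2.3333)·(2.3333) + (1.3333)·(1.3333) + (-4.6667)·(-4.6667) + (2.3333)·(2.3333)) / 5 = 35.3333/5 = 7.0667
  Sample standard deviations s_i = √(s[i,i]):
  s(A) = √(11.0667) = 3.3267
  s(B) = √(7.0667) = 2.6583

Step 3 — r_{ij} = s_{ij} / (s_i · s_j):
  r[A,A] = 1 (diagonal).
  r[A,B] = 4.5333 / (3.3267 · 2.6583) = 4.5333 / 8.8433 = 0.5126
  r[B,B] = 1 (diagonal).

R is symmetric with unit diagonal. Assembling:

R = [[1, 0.5126],
 [0.5126, 1]]


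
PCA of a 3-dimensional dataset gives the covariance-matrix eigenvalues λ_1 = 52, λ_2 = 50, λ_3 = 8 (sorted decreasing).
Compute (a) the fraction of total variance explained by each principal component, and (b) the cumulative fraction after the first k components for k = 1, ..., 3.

Step 1 — total variance = trace(Sigma) = Σ λ_i = 52 + 50 + 8 = 110.

Step 2 — fraction explained by component i = λ_i / Σ λ:
  PC1: 52/110 = 0.4727
  PC2: 50/110 = 0.4545
  PC3: 8/110 = 0.0727

Step 3 — cumulative fraction after k components = (λ_1 + ... + λ_k) / Σ λ:
  k = 1: 52/110 = 0.4727
  k = 2: (52 + 50)/110 = 102/110 = 0.9273
  k = 3: (52 + 50 + 8)/110 = 110/110 = 1

Summary (fraction, with percent):

explained: PC1 0.4727 (47.27%), PC2 0.4545 (45.45%), PC3 0.0727 (7.27%);  cumulative: 0.4727, 0.9273, 1


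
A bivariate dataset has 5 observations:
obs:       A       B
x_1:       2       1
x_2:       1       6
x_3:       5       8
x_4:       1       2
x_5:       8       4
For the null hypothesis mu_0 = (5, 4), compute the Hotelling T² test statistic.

Step 1 — sample mean vector:
  mean(A) = (2 + 1 + 5 + 1 + 8) / 5 = 17/5 = 3.4
  mean(B) = (1 + 6 + 8 + 2 + 4) / 5 = 21/5 = 4.2
  x̄ = (3.4, 4.2),  deviation x̄ - mu_0 = (3.4, 4.2) - (5, 4) = (-1.6, 0.2).

Step 2 — sample covariance matrix, S[i,j] = (1/(n-1)) · Σ_k (x_{k,i} - mean_i) · (x_{k,j} - mean_j), divisor n-1 = 4:
  S[A,A] = ((-1.4)·(-1.4) + (-2.4)·(-2.4) + (1.6)·(1.6) + (-2.4)·(-2.4) + (4.6)·(4.6)) / 4 = 37.2/4 = 9.3
  S[A,B] = ((-1.4)·(-3.2) + (-2.4)·(1.8) + (1.6)·(3.8) + (-2.4)·(-2.2) + (4.6)·(-0.2)) / 4 = 10.6/4 = 2.65
  S[B,B] = ((-3.2)·(-3.2) + (1.8)·(1.8) + (3.8)·(3.8) + (-2.2)·(-2.2) + (-0.2)·(-0.2)) / 4 = 32.8/4 = 8.2
  S = [[9.3, 2.65],
 [2.65, 8.2]].

Step 3 — invert S. det(S) = 9.3·8.2 - (2.65)² = 69.2375.
  S^{-1} = (1/det) · [[d, -b], [-b, a]] = [[0.1184, -0.0383],
 [-0.0383, 0.1343]].

Step 4 — quadratic form (x̄ - mu_0)^T · S^{-1} · (x̄ - mu_0):
  S^{-1} · (x̄ - mu_0) = (-0.1971, 0.0881),
  (x̄ - mu_0)^T · [...] = (-1.6)·(-0.1971) + (0.2)·(0.0881) = 0.3331.

Step 5 — scale by n: T² = 5 · 0.3331 = 1.6653.

T² ≈ 1.6653
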